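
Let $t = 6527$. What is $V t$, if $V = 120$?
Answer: $783240$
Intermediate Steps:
$V t = 120 \cdot 6527 = 783240$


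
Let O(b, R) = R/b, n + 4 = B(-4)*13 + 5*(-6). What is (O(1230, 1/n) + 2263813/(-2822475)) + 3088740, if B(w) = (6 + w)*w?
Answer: 98651633821357927/31939127100 ≈ 3.0887e+6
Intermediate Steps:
B(w) = w*(6 + w)
n = -138 (n = -4 + (-4*(6 - 4)*13 + 5*(-6)) = -4 + (-4*2*13 - 30) = -4 + (-8*13 - 30) = -4 + (-104 - 30) = -4 - 134 = -138)
(O(1230, 1/n) + 2263813/(-2822475)) + 3088740 = (1/(-138*1230) + 2263813/(-2822475)) + 3088740 = (-1/138*1/1230 + 2263813*(-1/2822475)) + 3088740 = (-1/169740 - 2263813/2822475) + 3088740 = -25617496073/31939127100 + 3088740 = 98651633821357927/31939127100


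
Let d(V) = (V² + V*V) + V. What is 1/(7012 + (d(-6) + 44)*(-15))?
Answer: 1/5362 ≈ 0.00018650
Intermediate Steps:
d(V) = V + 2*V² (d(V) = (V² + V²) + V = 2*V² + V = V + 2*V²)
1/(7012 + (d(-6) + 44)*(-15)) = 1/(7012 + (-6*(1 + 2*(-6)) + 44)*(-15)) = 1/(7012 + (-6*(1 - 12) + 44)*(-15)) = 1/(7012 + (-6*(-11) + 44)*(-15)) = 1/(7012 + (66 + 44)*(-15)) = 1/(7012 + 110*(-15)) = 1/(7012 - 1650) = 1/5362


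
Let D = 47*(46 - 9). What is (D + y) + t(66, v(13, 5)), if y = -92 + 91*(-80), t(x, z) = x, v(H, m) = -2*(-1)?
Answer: -5567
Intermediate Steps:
v(H, m) = 2
y = -7372 (y = -92 - 7280 = -7372)
D = 1739 (D = 47*37 = 1739)
(D + y) + t(66, v(13, 5)) = (1739 - 7372) + 66 = -5633 + 66 = -5567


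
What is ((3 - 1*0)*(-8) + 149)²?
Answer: 15625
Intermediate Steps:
((3 - 1*0)*(-8) + 149)² = ((3 + 0)*(-8) + 149)² = (3*(-8) + 149)² = (-24 + 149)² = 125² = 15625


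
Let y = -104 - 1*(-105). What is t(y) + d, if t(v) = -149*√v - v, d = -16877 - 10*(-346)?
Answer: -13567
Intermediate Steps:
y = 1 (y = -104 + 105 = 1)
d = -13417 (d = -16877 - 1*(-3460) = -16877 + 3460 = -13417)
t(v) = -v - 149*√v
t(y) + d = (-1*1 - 149*√1) - 13417 = (-1 - 149*1) - 13417 = (-1 - 149) - 13417 = -150 - 13417 = -13567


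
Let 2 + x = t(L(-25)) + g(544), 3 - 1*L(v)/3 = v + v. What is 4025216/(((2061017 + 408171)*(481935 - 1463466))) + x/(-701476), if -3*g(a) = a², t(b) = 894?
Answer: 14806915401890059/106255400475014883 ≈ 0.13935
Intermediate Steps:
L(v) = 9 - 6*v (L(v) = 9 - 3*(v + v) = 9 - 6*v)
g(a) = -a²/3
x = -293260/3 (x = -2 + (894 - ⅓*544²) = -2 + (894 - ⅓*295936) = -2 + (894 - 295936/3) = -2 - 293254/3 = -293260/3 ≈ -97753.)
4025216/(((2061017 + 408171)*(481935 - 1463466))) + x/(-701476) = 4025216/(((2061017 + 408171)*(481935 - 1463466))) - 293260/3/(-701476) = 4025216/((2469188*(-981531))) - 293260/3*(-1/701476) = 4025216/(-2423584566828) + 73315/526107 = 4025216*(-1/2423584566828) + 73315/526107 = -1006304/605896141707 + 73315/526107 = 14806915401890059/106255400475014883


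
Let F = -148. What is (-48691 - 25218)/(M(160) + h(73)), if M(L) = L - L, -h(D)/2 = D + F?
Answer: -73909/150 ≈ -492.73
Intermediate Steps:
h(D) = 296 - 2*D (h(D) = -2*(D - 148) = -2*(-148 + D) = 296 - 2*D)
M(L) = 0
(-48691 - 25218)/(M(160) + h(73)) = (-48691 - 25218)/(0 + (296 - 2*73)) = -73909/(0 + (296 - 146)) = -73909/(0 + 150) = -73909/150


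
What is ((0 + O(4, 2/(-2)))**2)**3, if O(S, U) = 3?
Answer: 729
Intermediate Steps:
((0 + O(4, 2/(-2)))**2)**3 = ((0 + 3)**2)**3 = (3**2)**3 = 9**3 = 729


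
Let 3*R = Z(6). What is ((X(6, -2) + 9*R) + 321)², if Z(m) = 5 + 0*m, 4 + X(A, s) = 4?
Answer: 112896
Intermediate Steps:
X(A, s) = 0 (X(A, s) = -4 + 4 = 0)
Z(m) = 5 (Z(m) = 5 + 0 = 5)
R = 5/3 (R = (⅓)*5 = 5/3 ≈ 1.6667)
((X(6, -2) + 9*R) + 321)² = ((0 + 9*(5/3)) + 321)² = ((0 + 15) + 321)² = (15 + 321)² = 336² = 112896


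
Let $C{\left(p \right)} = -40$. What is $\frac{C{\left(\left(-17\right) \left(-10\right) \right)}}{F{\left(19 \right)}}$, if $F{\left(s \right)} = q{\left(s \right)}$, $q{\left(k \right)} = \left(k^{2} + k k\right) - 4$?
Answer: $- \frac{20}{359} \approx -0.05571$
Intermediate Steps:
$q{\left(k \right)} = -4 + 2 k^{2}$ ($q{\left(k \right)} = \left(k^{2} + k^{2}\right) - 4 = 2 k^{2} - 4 = -4 + 2 k^{2}$)
$F{\left(s \right)} = -4 + 2 s^{2}$
$\frac{C{\left(\left(-17\right) \left(-10\right) \right)}}{F{\left(19 \right)}} = - \frac{40}{-4 + 2 \cdot 19^{2}} = - \frac{40}{-4 + 2 \cdot 361} = - \frac{40}{-4 + 722} = - \frac{40}{718} = \left(-40\right) \frac{1}{718} = - \frac{20}{359}$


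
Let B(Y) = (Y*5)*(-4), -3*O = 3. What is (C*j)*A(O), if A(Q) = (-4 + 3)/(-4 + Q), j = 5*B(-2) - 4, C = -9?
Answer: -1764/5 ≈ -352.80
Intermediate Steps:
O = -1 (O = -⅓*3 = -1)
B(Y) = -20*Y (B(Y) = (5*Y)*(-4) = -20*Y)
j = 196 (j = 5*(-20*(-2)) - 4 = 5*40 - 4 = 200 - 4 = 196)
A(Q) = -1/(-4 + Q)
(C*j)*A(O) = (-9*196)*(-1/(-4 - 1)) = -(-1764)/(-5) = -(-1764)*(-1)/5 = -1764*⅕ = -1764/5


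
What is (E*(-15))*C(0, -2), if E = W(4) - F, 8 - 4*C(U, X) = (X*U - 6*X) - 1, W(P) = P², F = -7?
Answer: 1035/4 ≈ 258.75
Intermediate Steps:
C(U, X) = 9/4 + 3*X/2 - U*X/4 (C(U, X) = 2 - ((X*U - 6*X) - 1)/4 = 2 - ((U*X - 6*X) - 1)/4 = 2 - ((-6*X + U*X) - 1)/4 = 2 - (-1 - 6*X + U*X)/4 = 2 + (¼ + 3*X/2 - U*X/4) = 9/4 + 3*X/2 - U*X/4)
E = 23 (E = 4² - 1*(-7) = 16 + 7 = 23)
(E*(-15))*C(0, -2) = (23*(-15))*(9/4 + (3/2)*(-2) - ¼*0*(-2)) = -345*(9/4 - 3 + 0) = -345*(-¾) = 1035/4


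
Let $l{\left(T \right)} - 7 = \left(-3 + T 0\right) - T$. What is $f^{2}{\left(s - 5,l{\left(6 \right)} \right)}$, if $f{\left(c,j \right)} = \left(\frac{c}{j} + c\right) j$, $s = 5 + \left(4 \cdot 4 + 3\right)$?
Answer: $361$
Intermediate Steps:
$l{\left(T \right)} = 4 - T$ ($l{\left(T \right)} = 7 - \left(3 + T - T 0\right) = 7 - \left(3 + T\right) = 4 - T$)
$s = 24$ ($s = 5 + \left(16 + 3\right) = 5 + 19 = 24$)
$f{\left(c,j \right)} = j \left(c + \frac{c}{j}\right)$ ($f{\left(c,j \right)} = \left(c + \frac{c}{j}\right) j = j \left(c + \frac{c}{j}\right)$)
$f^{2}{\left(s - 5,l{\left(6 \right)} \right)} = \left(\left(24 - 5\right) \left(1 + \left(4 - 6\right)\right)\right)^{2} = \left(19 \left(1 - 2\right)\right)^{2} = \left(19 \left(-1\right)\right)^{2} = \left(-19\right)^{2} = 361$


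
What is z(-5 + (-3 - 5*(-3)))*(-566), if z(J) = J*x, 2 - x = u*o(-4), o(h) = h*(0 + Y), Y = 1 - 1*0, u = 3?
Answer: -55468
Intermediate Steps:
Y = 1 (Y = 1 + 0 = 1)
o(h) = h (o(h) = h*(0 + 1) = h*1 = h)
x = 14 (x = 2 - 3*(-4) = 2 - 1*(-12) = 2 + 12 = 14)
z(J) = 14*J (z(J) = J*14 = 14*J)
z(-5 + (-3 - 5*(-3)))*(-566) = (14*(-5 + (-3 - 5*(-3))))*(-566) = (14*(-5 + (-3 + 15)))*(-566) = (14*(-5 + 12))*(-566) = (14*7)*(-566) = 98*(-566) = -55468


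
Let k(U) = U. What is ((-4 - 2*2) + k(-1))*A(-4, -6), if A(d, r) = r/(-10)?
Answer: -27/5 ≈ -5.4000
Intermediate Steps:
A(d, r) = -r/10 (A(d, r) = r*(-⅒) = -r/10)
((-4 - 2*2) + k(-1))*A(-4, -6) = ((-4 - 2*2) - 1)*(-⅒*(-6)) = ((-4 - 4) - 1)*(⅗) = (-8 - 1)*(⅗) = -9*⅗ = -27/5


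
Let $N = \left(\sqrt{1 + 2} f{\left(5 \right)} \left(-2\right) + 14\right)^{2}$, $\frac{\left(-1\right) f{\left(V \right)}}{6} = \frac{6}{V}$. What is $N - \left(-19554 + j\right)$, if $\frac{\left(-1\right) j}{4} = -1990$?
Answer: $\frac{310302}{25} + \frac{2016 \sqrt{3}}{5} \approx 13110.0$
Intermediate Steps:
$j = 7960$ ($j = \left(-4\right) \left(-1990\right) = 7960$)
$f{\left(V \right)} = - \frac{36}{V}$ ($f{\left(V \right)} = - 6 \frac{6}{V} = - \frac{36}{V}$)
$N = \left(14 + \frac{72 \sqrt{3}}{5}\right)^{2}$ ($N = \left(\sqrt{1 + 2} \left(- \frac{36}{5}\right) \left(-2\right) + 14\right)^{2} = \left(\sqrt{3} \left(\left(-36\right) \frac{1}{5}\right) \left(-2\right) + 14\right)^{2} = \left(\sqrt{3} \left(- \frac{36}{5}\right) \left(-2\right) + 14\right)^{2} = \left(- \frac{36 \sqrt{3}}{5} \left(-2\right) + 14\right)^{2} = \left(\frac{72 \sqrt{3}}{5} + 14\right)^{2} = \left(14 + \frac{72 \sqrt{3}}{5}\right)^{2} \approx 1516.4$)
$N - \left(-19554 + j\right) = \left(\frac{20452}{25} + \frac{2016 \sqrt{3}}{5}\right) + \left(19554 - 7960\right) = \left(\frac{20452}{25} + \frac{2016 \sqrt{3}}{5}\right) + 11594 = \frac{310302}{25} + \frac{2016 \sqrt{3}}{5}$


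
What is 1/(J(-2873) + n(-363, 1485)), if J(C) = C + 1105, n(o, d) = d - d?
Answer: -1/1768 ≈ -0.00056561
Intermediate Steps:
n(o, d) = 0
J(C) = 1105 + C
1/(J(-2873) + n(-363, 1485)) = 1/((1105 - 2873) + 0) = 1/(-1768 + 0) = 1/(-1768) = -1/1768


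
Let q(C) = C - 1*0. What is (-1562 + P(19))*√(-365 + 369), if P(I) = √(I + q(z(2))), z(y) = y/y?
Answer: -3124 + 4*√5 ≈ -3115.1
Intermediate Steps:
z(y) = 1
q(C) = C (q(C) = C + 0 = C)
P(I) = √(1 + I) (P(I) = √(I + 1) = √(1 + I))
(-1562 + P(19))*√(-365 + 369) = (-1562 + √(1 + 19))*√(-365 + 369) = (-1562 + √20)*√4 = (-1562 + 2*√5)*2 = -3124 + 4*√5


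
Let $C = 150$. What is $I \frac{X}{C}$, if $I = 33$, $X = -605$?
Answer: $- \frac{1331}{10} \approx -133.1$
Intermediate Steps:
$I \frac{X}{C} = 33 \left(- \frac{605}{150}\right) = 33 \left(\left(-605\right) \frac{1}{150}\right) = 33 \left(- \frac{121}{30}\right) = - \frac{1331}{10}$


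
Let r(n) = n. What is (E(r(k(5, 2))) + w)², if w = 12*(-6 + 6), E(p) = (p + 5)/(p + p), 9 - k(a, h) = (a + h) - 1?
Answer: 16/9 ≈ 1.7778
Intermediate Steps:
k(a, h) = 10 - a - h (k(a, h) = 9 - ((a + h) - 1) = 9 - (-1 + a + h) = 9 + (1 - a - h) = 10 - a - h)
E(p) = (5 + p)/(2*p) (E(p) = (5 + p)/((2*p)) = (5 + p)*(1/(2*p)) = (5 + p)/(2*p))
w = 0 (w = 12*0 = 0)
(E(r(k(5, 2))) + w)² = ((5 + (10 - 1*5 - 1*2))/(2*(10 - 1*5 - 1*2)) + 0)² = ((5 + (10 - 5 - 2))/(2*(10 - 5 - 2)) + 0)² = ((½)*(5 + 3)/3 + 0)² = ((½)*(⅓)*8 + 0)² = (4/3 + 0)² = (4/3)² = 16/9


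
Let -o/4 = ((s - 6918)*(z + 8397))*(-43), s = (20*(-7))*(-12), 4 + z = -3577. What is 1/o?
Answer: -1/4338907776 ≈ -2.3047e-10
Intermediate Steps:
z = -3581 (z = -4 - 3577 = -3581)
s = 1680 (s = -140*(-12) = 1680)
o = -4338907776 (o = -4*(1680 - 6918)*(-3581 + 8397)*(-43) = -4*(-5238*4816)*(-43) = -(-100904832)*(-43) = -4*1084726944 = -4338907776)
1/o = 1/(-4338907776) = -1/4338907776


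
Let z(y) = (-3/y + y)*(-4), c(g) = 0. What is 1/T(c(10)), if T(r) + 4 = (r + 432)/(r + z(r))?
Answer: nan ≈ nan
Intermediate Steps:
z(y) = -4*y + 12/y (z(y) = (y - 3/y)*(-4) = -4*y + 12/y)
T(r) = -4 + (432 + r)/(-3*r + 12/r) (T(r) = -4 + (r + 432)/(r + (-4*r + 12/r)) = -4 + (432 + r)/(-3*r + 12/r))
1/T(c(10)) = 1/((48 - 432*0 - 13*0**2)/(3*(-4 + 0**2))) = 1/((48 + 0 - 13*0)/(3*(-4 + 0))) = 1/((1/3)*(48 + 0 + 0)/(-4)) = 1/((1/3)*(-1/4)*48) = 1/(-4) = -1/4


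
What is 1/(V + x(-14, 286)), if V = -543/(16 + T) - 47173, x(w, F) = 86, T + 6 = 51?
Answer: -61/2872850 ≈ -2.1233e-5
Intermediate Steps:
T = 45 (T = -6 + 51 = 45)
V = -2878096/61 (V = -543/(16 + 45) - 47173 = -543/61 - 47173 = -2878096/61 ≈ -47182.)
1/(V + x(-14, 286)) = 1/(-2878096/61 + 86) = 1/(-2872850/61) = -61/2872850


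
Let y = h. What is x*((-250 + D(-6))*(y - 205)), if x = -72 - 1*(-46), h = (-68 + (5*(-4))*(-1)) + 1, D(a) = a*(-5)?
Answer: -1441440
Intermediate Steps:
D(a) = -5*a
h = -47 (h = (-68 - 20*(-1)) + 1 = (-68 + 20) + 1 = -48 + 1 = -47)
y = -47
x = -26 (x = -72 + 46 = -26)
x*((-250 + D(-6))*(y - 205)) = -26*(-250 - 5*(-6))*(-47 - 205) = -26*(-250 + 30)*(-252) = -(-5720)*(-252) = -26*55440 = -1441440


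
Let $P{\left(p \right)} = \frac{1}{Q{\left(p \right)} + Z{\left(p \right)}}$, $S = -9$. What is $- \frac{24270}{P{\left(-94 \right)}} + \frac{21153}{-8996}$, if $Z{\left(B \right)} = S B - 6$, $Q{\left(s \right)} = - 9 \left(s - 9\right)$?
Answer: $- \frac{385794290793}{8996} \approx -4.2885 \cdot 10^{7}$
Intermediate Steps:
$Q{\left(s \right)} = 81 - 9 s$ ($Q{\left(s \right)} = - 9 \left(-9 + s\right) = 81 - 9 s$)
$Z{\left(B \right)} = -6 - 9 B$ ($Z{\left(B \right)} = - 9 B - 6 = -6 - 9 B$)
$P{\left(p \right)} = \frac{1}{75 - 18 p}$ ($P{\left(p \right)} = \frac{1}{\left(81 - 9 p\right) - \left(6 + 9 p\right)} = \frac{1}{75 - 18 p}$)
$- \frac{24270}{P{\left(-94 \right)}} + \frac{21153}{-8996} = - \frac{24270}{\frac{1}{3} \frac{1}{25 - -564}} + \frac{21153}{-8996} = - \frac{24270}{\frac{1}{3} \frac{1}{25 + 564}} + 21153 \left(- \frac{1}{8996}\right) = - \frac{24270}{\frac{1}{3} \cdot \frac{1}{589}} - \frac{21153}{8996} = - 24270 \frac{1}{\frac{1}{1767}} - \frac{21153}{8996} = \left(-24270\right) 1767 - \frac{21153}{8996} = -42885090 - \frac{21153}{8996} = - \frac{385794290793}{8996}$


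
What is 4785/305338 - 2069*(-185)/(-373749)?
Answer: -10462210055/10374524742 ≈ -1.0085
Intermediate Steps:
4785/305338 - 2069*(-185)/(-373749) = 4785*(1/305338) + 382765*(-1/373749) = 435/27758 - 382765/373749 = -10462210055/10374524742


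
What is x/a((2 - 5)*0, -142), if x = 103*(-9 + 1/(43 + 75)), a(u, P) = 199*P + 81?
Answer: 109283/3324886 ≈ 0.032868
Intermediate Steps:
a(u, P) = 81 + 199*P
x = -109283/118 (x = 103*(-9 + 1/118) = 103*(-1061/118) = -109283/118 ≈ -926.13)
x/a((2 - 5)*0, -142) = -109283/(118*(81 + 199*(-142))) = -109283/(118*(81 - 28258)) = -109283/118/(-28177) = -109283/118*(-1/28177) = 109283/3324886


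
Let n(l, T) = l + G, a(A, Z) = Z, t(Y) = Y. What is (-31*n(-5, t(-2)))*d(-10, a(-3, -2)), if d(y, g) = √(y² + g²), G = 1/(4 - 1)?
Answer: 868*√26/3 ≈ 1475.3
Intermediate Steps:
G = ⅓ (G = 1/3 = ⅓ ≈ 0.33333)
n(l, T) = ⅓ + l (n(l, T) = l + ⅓ = ⅓ + l)
d(y, g) = √(g² + y²)
(-31*n(-5, t(-2)))*d(-10, a(-3, -2)) = (-31*(⅓ - 5))*√((-2)² + (-10)²) = (-31*(-14/3))*√(4 + 100) = 434*√104/3 = 434*(2*√26)/3 = 868*√26/3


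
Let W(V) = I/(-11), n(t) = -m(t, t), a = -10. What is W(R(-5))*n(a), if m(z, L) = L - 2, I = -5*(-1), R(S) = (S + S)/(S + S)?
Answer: -60/11 ≈ -5.4545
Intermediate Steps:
R(S) = 1 (R(S) = (2*S)/((2*S)) = (2*S)*(1/(2*S)) = 1)
I = 5
m(z, L) = -2 + L
n(t) = 2 - t (n(t) = -(-2 + t) = 2 - t)
W(V) = -5/11 (W(V) = 5/(-11) = 5*(-1/11) = -5/11)
W(R(-5))*n(a) = -5*(2 - 1*(-10))/11 = -5*(2 + 10)/11 = -5/11*12 = -60/11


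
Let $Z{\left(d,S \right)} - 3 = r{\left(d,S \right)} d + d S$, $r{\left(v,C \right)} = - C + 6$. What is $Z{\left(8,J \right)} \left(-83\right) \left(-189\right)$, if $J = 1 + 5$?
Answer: $800037$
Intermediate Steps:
$r{\left(v,C \right)} = 6 - C$
$J = 6$
$Z{\left(d,S \right)} = 3 + S d + d \left(6 - S\right)$ ($Z{\left(d,S \right)} = 3 + \left(\left(6 - S\right) d + d S\right) = 3 + \left(d \left(6 - S\right) + S d\right) = 3 + \left(S d + d \left(6 - S\right)\right) = 3 + S d + d \left(6 - S\right)$)
$Z{\left(8,J \right)} \left(-83\right) \left(-189\right) = \left(3 + 6 \cdot 8\right) \left(-83\right) \left(-189\right) = \left(3 + 48\right) \left(-83\right) \left(-189\right) = 51 \left(-83\right) \left(-189\right) = \left(-4233\right) \left(-189\right) = 800037$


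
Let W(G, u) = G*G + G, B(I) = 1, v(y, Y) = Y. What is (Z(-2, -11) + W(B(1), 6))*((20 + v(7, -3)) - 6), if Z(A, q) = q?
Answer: -99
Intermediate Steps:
W(G, u) = G + G² (W(G, u) = G² + G = G + G²)
(Z(-2, -11) + W(B(1), 6))*((20 + v(7, -3)) - 6) = (-11 + 1*(1 + 1))*((20 - 3) - 6) = (-11 + 1*2)*(17 - 6) = (-11 + 2)*11 = -9*11 = -99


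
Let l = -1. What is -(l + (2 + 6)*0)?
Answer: 1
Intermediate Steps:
-(l + (2 + 6)*0) = -(-1 + (2 + 6)*0) = -(-1 + 8*0) = -(-1 + 0) = -1*(-1) = 1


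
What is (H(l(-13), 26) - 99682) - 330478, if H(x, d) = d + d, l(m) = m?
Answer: -430108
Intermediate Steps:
H(x, d) = 2*d
(H(l(-13), 26) - 99682) - 330478 = (2*26 - 99682) - 330478 = (52 - 99682) - 330478 = -99630 - 330478 = -430108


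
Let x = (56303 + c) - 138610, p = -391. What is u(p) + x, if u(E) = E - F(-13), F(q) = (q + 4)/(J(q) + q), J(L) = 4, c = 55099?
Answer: -27600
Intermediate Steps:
x = -27208 (x = (56303 + 55099) - 138610 = 111402 - 138610 = -27208)
F(q) = 1 (F(q) = (q + 4)/(4 + q) = (4 + q)/(4 + q) = 1)
u(E) = -1 + E (u(E) = E - 1*1 = E - 1 = -1 + E)
u(p) + x = (-1 - 391) - 27208 = -392 - 27208 = -27600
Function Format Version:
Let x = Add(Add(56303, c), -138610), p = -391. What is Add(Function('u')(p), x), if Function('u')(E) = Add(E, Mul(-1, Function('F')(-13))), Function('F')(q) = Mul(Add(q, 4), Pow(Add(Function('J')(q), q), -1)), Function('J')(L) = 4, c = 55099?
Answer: -27600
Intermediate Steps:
x = -27208 (x = Add(Add(56303, 55099), -138610) = Add(111402, -138610) = -27208)
Function('F')(q) = 1 (Function('F')(q) = Mul(Add(q, 4), Pow(Add(4, q), -1)) = Mul(Add(4, q), Pow(Add(4, q), -1)) = 1)
Function('u')(E) = Add(-1, E) (Function('u')(E) = Add(E, Mul(-1, 1)) = Add(E, -1) = Add(-1, E))
Add(Function('u')(p), x) = Add(Add(-1, -391), -27208) = Add(-392, -27208) = -27600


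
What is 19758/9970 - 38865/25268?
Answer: 55880547/125960980 ≈ 0.44363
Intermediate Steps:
19758/9970 - 38865/25268 = 19758*(1/9970) - 38865*1/25268 = 9879/4985 - 38865/25268 = 55880547/125960980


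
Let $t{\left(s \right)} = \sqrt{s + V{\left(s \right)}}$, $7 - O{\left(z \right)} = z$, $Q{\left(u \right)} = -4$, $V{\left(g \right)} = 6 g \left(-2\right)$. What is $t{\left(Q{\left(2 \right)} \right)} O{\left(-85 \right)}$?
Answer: $184 \sqrt{11} \approx 610.26$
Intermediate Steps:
$V{\left(g \right)} = - 12 g$
$O{\left(z \right)} = 7 - z$
$t{\left(s \right)} = \sqrt{11} \sqrt{- s}$ ($t{\left(s \right)} = \sqrt{s - 12 s} = \sqrt{- 11 s} = \sqrt{11} \sqrt{- s}$)
$t{\left(Q{\left(2 \right)} \right)} O{\left(-85 \right)} = \sqrt{11} \sqrt{\left(-1\right) \left(-4\right)} \left(7 - -85\right) = \sqrt{11} \sqrt{4} \left(7 + 85\right) = \sqrt{11} \cdot 2 \cdot 92 = 2 \sqrt{11} \cdot 92 = 184 \sqrt{11}$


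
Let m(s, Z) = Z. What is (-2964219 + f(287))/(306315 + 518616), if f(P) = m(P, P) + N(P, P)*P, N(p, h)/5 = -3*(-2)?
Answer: -2955322/824931 ≈ -3.5825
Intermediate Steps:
N(p, h) = 30 (N(p, h) = 5*(-3*(-2)) = 5*6 = 30)
f(P) = 31*P (f(P) = P + 30*P = 31*P)
(-2964219 + f(287))/(306315 + 518616) = (-2964219 + 31*287)/(306315 + 518616) = (-2964219 + 8897)/824931 = -2955322*1/824931 = -2955322/824931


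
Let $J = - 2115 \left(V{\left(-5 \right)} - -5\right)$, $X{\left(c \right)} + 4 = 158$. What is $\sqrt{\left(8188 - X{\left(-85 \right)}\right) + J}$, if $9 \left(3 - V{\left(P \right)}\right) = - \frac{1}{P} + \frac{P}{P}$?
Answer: $6 i \sqrt{239} \approx 92.758 i$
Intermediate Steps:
$V{\left(P \right)} = \frac{26}{9} + \frac{1}{9 P}$ ($V{\left(P \right)} = 3 - \frac{- \frac{1}{P} + \frac{P}{P}}{9} = 3 - \frac{- \frac{1}{P} + 1}{9} = 3 - \frac{1 - \frac{1}{P}}{9} = 3 - \left(\frac{1}{9} - \frac{1}{9 P}\right) = \frac{26}{9} + \frac{1}{9 P}$)
$X{\left(c \right)} = 154$ ($X{\left(c \right)} = -4 + 158 = 154$)
$J = -16638$ ($J = - 2115 \left(\frac{1 + 26 \left(-5\right)}{9 \left(-5\right)} - -5\right) = - 2115 \left(\frac{1}{9} \left(- \frac{1}{5}\right) \left(1 - 130\right) + 5\right) = - 2115 \left(\frac{1}{9} \left(- \frac{1}{5}\right) \left(-129\right) + 5\right) = - 2115 \left(\frac{43}{15} + 5\right) = \left(-2115\right) \frac{118}{15} = -16638$)
$\sqrt{\left(8188 - X{\left(-85 \right)}\right) + J} = \sqrt{\left(8188 - 154\right) - 16638} = \sqrt{8034 - 16638} = \sqrt{-8604} = 6 i \sqrt{239}$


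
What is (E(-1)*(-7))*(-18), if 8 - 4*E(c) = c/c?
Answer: 441/2 ≈ 220.50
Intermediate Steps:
E(c) = 7/4 (E(c) = 2 - c/(4*c) = 2 - 1/4*1 = 2 - 1/4 = 7/4)
(E(-1)*(-7))*(-18) = ((7/4)*(-7))*(-18) = -49/4*(-18) = 441/2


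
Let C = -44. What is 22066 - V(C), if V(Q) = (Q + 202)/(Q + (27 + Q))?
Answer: 1346184/61 ≈ 22069.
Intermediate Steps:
V(Q) = (202 + Q)/(27 + 2*Q)
22066 - V(C) = 22066 - (202 - 44)/(27 + 2*(-44)) = 22066 - 158/(27 - 88) = 22066 - 158/(-61) = 22066 - (-1)*158/61 = 22066 - 1*(-158/61) = 22066 + 158/61 = 1346184/61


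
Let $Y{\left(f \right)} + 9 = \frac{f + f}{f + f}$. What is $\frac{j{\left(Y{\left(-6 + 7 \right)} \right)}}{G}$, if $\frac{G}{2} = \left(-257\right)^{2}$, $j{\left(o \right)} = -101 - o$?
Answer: $- \frac{93}{132098} \approx -0.00070402$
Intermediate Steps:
$Y{\left(f \right)} = -8$ ($Y{\left(f \right)} = -9 + \frac{f + f}{f + f} = -9 + \frac{2 f}{2 f} = -9 + 2 f \frac{1}{2 f} = -9 + 1 = -8$)
$G = 132098$ ($G = 2 \left(-257\right)^{2} = 2 \cdot 66049 = 132098$)
$\frac{j{\left(Y{\left(-6 + 7 \right)} \right)}}{G} = \frac{-101 - -8}{132098} = \left(-101 + 8\right) \frac{1}{132098} = \left(-93\right) \frac{1}{132098} = - \frac{93}{132098}$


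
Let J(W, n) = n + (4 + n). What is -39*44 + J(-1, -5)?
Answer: -1722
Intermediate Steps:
J(W, n) = 4 + 2*n
-39*44 + J(-1, -5) = -39*44 + (4 + 2*(-5)) = -1716 + (4 - 10) = -1716 - 6 = -1722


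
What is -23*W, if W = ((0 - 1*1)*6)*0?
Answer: 0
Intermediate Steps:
W = 0 (W = ((0 - 1)*6)*0 = -1*6*0 = -6*0 = 0)
-23*W = -23*0 = 0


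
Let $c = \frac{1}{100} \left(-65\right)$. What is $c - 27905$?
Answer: $- \frac{558113}{20} \approx -27906.0$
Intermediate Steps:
$c = - \frac{13}{20}$ ($c = \frac{1}{100} \left(-65\right) = - \frac{13}{20} \approx -0.65$)
$c - 27905 = - \frac{13}{20} - 27905 = - \frac{558113}{20}$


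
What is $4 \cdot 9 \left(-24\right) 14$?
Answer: $-12096$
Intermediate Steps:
$4 \cdot 9 \left(-24\right) 14 = 36 \left(-24\right) 14 = \left(-864\right) 14 = -12096$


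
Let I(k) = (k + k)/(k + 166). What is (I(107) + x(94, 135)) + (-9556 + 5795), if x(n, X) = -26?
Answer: -1033637/273 ≈ -3786.2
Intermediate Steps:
I(k) = 2*k/(166 + k) (I(k) = (2*k)/(166 + k) = 2*k/(166 + k))
(I(107) + x(94, 135)) + (-9556 + 5795) = (2*107/(166 + 107) - 26) + (-9556 + 5795) = (2*107/273 - 26) - 3761 = (2*107*(1/273) - 26) - 3761 = (214/273 - 26) - 3761 = -6884/273 - 3761 = -1033637/273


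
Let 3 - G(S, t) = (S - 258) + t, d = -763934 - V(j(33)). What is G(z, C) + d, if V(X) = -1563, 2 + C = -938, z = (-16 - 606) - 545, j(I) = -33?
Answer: -760003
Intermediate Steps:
z = -1167 (z = -622 - 545 = -1167)
C = -940 (C = -2 - 938 = -940)
d = -762371 (d = -763934 - 1*(-1563) = -763934 + 1563 = -762371)
G(S, t) = 261 - S - t (G(S, t) = 3 - ((S - 258) + t) = 3 - ((-258 + S) + t) = 3 - (-258 + S + t) = 3 + (258 - S - t) = 261 - S - t)
G(z, C) + d = (261 - 1*(-1167) - 1*(-940)) - 762371 = (261 + 1167 + 940) - 762371 = 2368 - 762371 = -760003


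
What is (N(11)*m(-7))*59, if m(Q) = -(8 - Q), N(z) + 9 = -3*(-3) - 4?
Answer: 3540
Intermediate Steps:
N(z) = -4 (N(z) = -9 + (-3*(-3) - 4) = -9 + (9 - 4) = -9 + 5 = -4)
m(Q) = -8 + Q
(N(11)*m(-7))*59 = -4*(-8 - 7)*59 = -4*(-15)*59 = 60*59 = 3540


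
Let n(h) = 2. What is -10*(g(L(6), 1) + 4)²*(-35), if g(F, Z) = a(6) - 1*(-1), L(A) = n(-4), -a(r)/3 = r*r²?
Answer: 144707150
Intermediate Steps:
a(r) = -3*r³ (a(r) = -3*r*r² = -3*r³)
L(A) = 2
g(F, Z) = -647 (g(F, Z) = -3*6³ - 1*(-1) = -3*216 + 1 = -648 + 1 = -647)
-10*(g(L(6), 1) + 4)²*(-35) = -10*(-647 + 4)²*(-35) = -10*(-643)²*(-35) = -10*413449*(-35) = -4134490*(-35) = 144707150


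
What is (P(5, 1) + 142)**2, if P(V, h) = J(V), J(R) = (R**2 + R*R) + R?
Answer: 38809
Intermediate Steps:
J(R) = R + 2*R**2 (J(R) = (R**2 + R**2) + R = 2*R**2 + R = R + 2*R**2)
P(V, h) = V*(1 + 2*V)
(P(5, 1) + 142)**2 = (5*(1 + 2*5) + 142)**2 = (5*(1 + 10) + 142)**2 = (5*11 + 142)**2 = (55 + 142)**2 = 197**2 = 38809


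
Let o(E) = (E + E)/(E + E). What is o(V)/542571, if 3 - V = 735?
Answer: 1/542571 ≈ 1.8431e-6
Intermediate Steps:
V = -732 (V = 3 - 1*735 = 3 - 735 = -732)
o(E) = 1 (o(E) = (2*E)/((2*E)) = (2*E)*(1/(2*E)) = 1)
o(V)/542571 = 1/542571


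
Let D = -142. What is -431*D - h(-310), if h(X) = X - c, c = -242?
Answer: 61270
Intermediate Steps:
h(X) = 242 + X (h(X) = X - 1*(-242) = X + 242 = 242 + X)
-431*D - h(-310) = -431*(-142) - (242 - 310) = 61202 - 1*(-68) = 61202 + 68 = 61270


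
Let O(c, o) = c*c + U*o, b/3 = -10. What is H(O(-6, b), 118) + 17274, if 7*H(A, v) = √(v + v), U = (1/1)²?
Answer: 17274 + 2*√59/7 ≈ 17276.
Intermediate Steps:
b = -30 (b = 3*(-10) = -30)
U = 1 (U = 1² = 1)
O(c, o) = o + c² (O(c, o) = c*c + 1*o = c² + o = o + c²)
H(A, v) = √2*√v/7 (H(A, v) = √(v + v)/7 = √(2*v)/7 = (√2*√v)/7 = √2*√v/7)
H(O(-6, b), 118) + 17274 = √2*√118/7 + 17274 = 2*√59/7 + 17274 = 17274 + 2*√59/7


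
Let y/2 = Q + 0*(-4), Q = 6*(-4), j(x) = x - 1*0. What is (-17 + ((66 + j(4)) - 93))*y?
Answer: 1920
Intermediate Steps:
j(x) = x (j(x) = x + 0 = x)
Q = -24
y = -48 (y = 2*(-24 + 0*(-4)) = 2*(-24 + 0) = 2*(-24) = -48)
(-17 + ((66 + j(4)) - 93))*y = (-17 + ((66 + 4) - 93))*(-48) = (-17 + (70 - 93))*(-48) = (-17 - 23)*(-48) = -40*(-48) = 1920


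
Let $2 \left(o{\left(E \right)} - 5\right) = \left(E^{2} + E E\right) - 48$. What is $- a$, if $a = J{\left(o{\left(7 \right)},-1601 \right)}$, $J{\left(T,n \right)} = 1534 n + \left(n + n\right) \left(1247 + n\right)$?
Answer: $1322426$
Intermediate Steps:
$o{\left(E \right)} = -19 + E^{2}$ ($o{\left(E \right)} = 5 + \frac{\left(E^{2} + E E\right) - 48}{2} = 5 + \frac{\left(E^{2} + E^{2}\right) - 48}{2} = 5 + \frac{2 E^{2} - 48}{2} = 5 + \frac{-48 + 2 E^{2}}{2} = 5 + \left(-24 + E^{2}\right) = -19 + E^{2}$)
$J{\left(T,n \right)} = 1534 n + 2 n \left(1247 + n\right)$
$a = -1322426$ ($a = 2 \left(-1601\right) \left(2014 - 1601\right) = 2 \left(-1601\right) 413 = -1322426$)
$- a = \left(-1\right) \left(-1322426\right) = 1322426$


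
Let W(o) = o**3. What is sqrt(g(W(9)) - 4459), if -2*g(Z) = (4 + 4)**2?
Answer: 3*I*sqrt(499) ≈ 67.015*I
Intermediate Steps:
g(Z) = -32 (g(Z) = -(4 + 4)**2/2 = -1/2*8**2 = -1/2*64 = -32)
sqrt(g(W(9)) - 4459) = sqrt(-32 - 4459) = sqrt(-4491) = 3*I*sqrt(499)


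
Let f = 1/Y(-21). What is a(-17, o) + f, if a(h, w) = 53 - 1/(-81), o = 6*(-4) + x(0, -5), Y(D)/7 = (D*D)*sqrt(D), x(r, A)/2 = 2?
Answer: 4294/81 - I*sqrt(21)/64827 ≈ 53.012 - 7.0689e-5*I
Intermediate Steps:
x(r, A) = 4 (x(r, A) = 2*2 = 4)
Y(D) = 7*D**(5/2) (Y(D) = 7*((D*D)*sqrt(D)) = 7*(D**2*sqrt(D)) = 7*D**(5/2))
o = -20 (o = 6*(-4) + 4 = -24 + 4 = -20)
f = -I*sqrt(21)/64827 (f = 1/(7*(-21)**(5/2)) = 1/(7*(441*I*sqrt(21))) = 1/(3087*I*sqrt(21)) = -I*sqrt(21)/64827 ≈ -7.0689e-5*I)
a(h, w) = 4294/81 (a(h, w) = 53 - 1*(-1/81) = 53 + 1/81 = 4294/81)
a(-17, o) + f = 4294/81 - I*sqrt(21)/64827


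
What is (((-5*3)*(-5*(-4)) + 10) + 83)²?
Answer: 42849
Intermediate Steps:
(((-5*3)*(-5*(-4)) + 10) + 83)² = ((-15*20 + 10) + 83)² = ((-300 + 10) + 83)² = (-290 + 83)² = (-207)² = 42849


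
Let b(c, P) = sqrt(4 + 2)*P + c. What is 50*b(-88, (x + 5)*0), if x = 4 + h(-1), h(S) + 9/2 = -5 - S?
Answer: -4400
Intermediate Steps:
h(S) = -19/2 - S (h(S) = -9/2 + (-5 - S) = -19/2 - S)
x = -9/2 (x = 4 + (-19/2 - 1*(-1)) = 4 + (-19/2 + 1) = 4 - 17/2 = -9/2 ≈ -4.5000)
b(c, P) = c + P*sqrt(6) (b(c, P) = sqrt(6)*P + c = P*sqrt(6) + c = c + P*sqrt(6))
50*b(-88, (x + 5)*0) = 50*(-88 + ((-9/2 + 5)*0)*sqrt(6)) = 50*(-88 + ((1/2)*0)*sqrt(6)) = 50*(-88 + 0*sqrt(6)) = 50*(-88 + 0) = 50*(-88) = -4400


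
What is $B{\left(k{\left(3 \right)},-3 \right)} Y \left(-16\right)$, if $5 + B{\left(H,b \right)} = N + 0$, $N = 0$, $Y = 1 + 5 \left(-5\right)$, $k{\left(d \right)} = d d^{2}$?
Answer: $-1920$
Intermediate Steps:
$k{\left(d \right)} = d^{3}$
$Y = -24$ ($Y = 1 - 25 = -24$)
$B{\left(H,b \right)} = -5$ ($B{\left(H,b \right)} = -5 + \left(0 + 0\right) = -5 + 0 = -5$)
$B{\left(k{\left(3 \right)},-3 \right)} Y \left(-16\right) = \left(-5\right) \left(-24\right) \left(-16\right) = 120 \left(-16\right) = -1920$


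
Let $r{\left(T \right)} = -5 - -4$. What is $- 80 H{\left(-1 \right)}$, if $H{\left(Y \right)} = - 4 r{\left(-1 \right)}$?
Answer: $-320$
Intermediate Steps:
$r{\left(T \right)} = -1$ ($r{\left(T \right)} = -5 + 4 = -1$)
$H{\left(Y \right)} = 4$ ($H{\left(Y \right)} = \left(-4\right) \left(-1\right) = 4$)
$- 80 H{\left(-1 \right)} = \left(-80\right) 4 = -320$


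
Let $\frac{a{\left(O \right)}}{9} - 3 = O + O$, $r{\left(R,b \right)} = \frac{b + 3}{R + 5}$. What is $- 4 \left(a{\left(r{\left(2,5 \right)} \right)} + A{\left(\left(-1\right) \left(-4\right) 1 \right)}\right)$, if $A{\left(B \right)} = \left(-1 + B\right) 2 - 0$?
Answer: $- \frac{1500}{7} \approx -214.29$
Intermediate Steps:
$r{\left(R,b \right)} = \frac{3 + b}{5 + R}$
$a{\left(O \right)} = 27 + 18 O$ ($a{\left(O \right)} = 27 + 9 \left(O + O\right) = 27 + 9 \cdot 2 O = 27 + 18 O$)
$A{\left(B \right)} = -2 + 2 B$ ($A{\left(B \right)} = \left(-2 + 2 B\right) + 0 = -2 + 2 B$)
$- 4 \left(a{\left(r{\left(2,5 \right)} \right)} + A{\left(\left(-1\right) \left(-4\right) 1 \right)}\right) = - 4 \left(\left(27 + 18 \frac{3 + 5}{5 + 2}\right) - \left(2 - 2 \left(-1\right) \left(-4\right) 1\right)\right) = - 4 \left(\left(27 + 18 \cdot \frac{1}{7} \cdot 8\right) - \left(2 - 2 \cdot 4 \cdot 1\right)\right) = - 4 \left(\left(27 + 18 \cdot \frac{1}{7} \cdot 8\right) + \left(-2 + 2 \cdot 4\right)\right) = - 4 \left(\left(27 + 18 \cdot \frac{8}{7}\right) + \left(-2 + 8\right)\right) = - 4 \left(\left(27 + \frac{144}{7}\right) + 6\right) = - 4 \left(\frac{333}{7} + 6\right) = \left(-4\right) \frac{375}{7} = - \frac{1500}{7}$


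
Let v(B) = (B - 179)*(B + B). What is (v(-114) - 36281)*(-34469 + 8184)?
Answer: -802297055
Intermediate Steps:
v(B) = 2*B*(-179 + B) (v(B) = (-179 + B)*(2*B) = 2*B*(-179 + B))
(v(-114) - 36281)*(-34469 + 8184) = (2*(-114)*(-179 - 114) - 36281)*(-34469 + 8184) = (2*(-114)*(-293) - 36281)*(-26285) = (66804 - 36281)*(-26285) = 30523*(-26285) = -802297055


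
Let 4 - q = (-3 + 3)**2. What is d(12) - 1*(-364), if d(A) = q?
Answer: 368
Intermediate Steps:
q = 4 (q = 4 - (-3 + 3)**2 = 4 - 1*0**2 = 4 - 1*0 = 4 + 0 = 4)
d(A) = 4
d(12) - 1*(-364) = 4 - 1*(-364) = 4 + 364 = 368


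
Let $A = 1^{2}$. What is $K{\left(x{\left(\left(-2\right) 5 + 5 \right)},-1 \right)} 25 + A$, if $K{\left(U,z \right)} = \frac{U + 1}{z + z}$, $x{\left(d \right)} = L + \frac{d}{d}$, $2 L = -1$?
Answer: $- \frac{71}{4} \approx -17.75$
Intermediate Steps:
$L = - \frac{1}{2}$ ($L = \frac{1}{2} \left(-1\right) = - \frac{1}{2} \approx -0.5$)
$x{\left(d \right)} = \frac{1}{2}$ ($x{\left(d \right)} = - \frac{1}{2} + \frac{d}{d} = - \frac{1}{2} + 1 = \frac{1}{2}$)
$K{\left(U,z \right)} = \frac{1 + U}{2 z}$
$A = 1$
$K{\left(x{\left(\left(-2\right) 5 + 5 \right)},-1 \right)} 25 + A = \frac{1 + \frac{1}{2}}{2 \left(-1\right)} 25 + 1 = \frac{1}{2} \left(-1\right) \frac{3}{2} \cdot 25 + 1 = \left(- \frac{3}{4}\right) 25 + 1 = - \frac{75}{4} + 1 = - \frac{71}{4}$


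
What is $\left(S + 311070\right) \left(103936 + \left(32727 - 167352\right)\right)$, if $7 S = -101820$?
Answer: $- \frac{63700236630}{7} \approx -9.1 \cdot 10^{9}$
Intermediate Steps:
$S = - \frac{101820}{7}$ ($S = \frac{1}{7} \left(-101820\right) = - \frac{101820}{7} \approx -14546.0$)
$\left(S + 311070\right) \left(103936 + \left(32727 - 167352\right)\right) = \left(- \frac{101820}{7} + 311070\right) \left(103936 + \left(32727 - 167352\right)\right) = \frac{2075670 \left(103936 + \left(32727 - 167352\right)\right)}{7} = \frac{2075670 \left(103936 - 134625\right)}{7} = \frac{2075670}{7} \left(-30689\right) = - \frac{63700236630}{7}$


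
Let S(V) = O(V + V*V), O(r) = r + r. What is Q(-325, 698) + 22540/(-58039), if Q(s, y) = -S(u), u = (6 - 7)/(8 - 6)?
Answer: 12959/116078 ≈ 0.11164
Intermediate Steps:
u = -½ (u = -1/2 = -1*½ = -½ ≈ -0.50000)
O(r) = 2*r
S(V) = 2*V + 2*V² (S(V) = 2*(V + V*V) = 2*(V + V²) = 2*V + 2*V²)
Q(s, y) = ½ (Q(s, y) = -2*(-1)*(1 - ½)/2 = -2*(-1)/(2*2) = -1*(-½) = ½)
Q(-325, 698) + 22540/(-58039) = ½ + 22540/(-58039) = ½ + 22540*(-1/58039) = ½ - 22540/58039 = 12959/116078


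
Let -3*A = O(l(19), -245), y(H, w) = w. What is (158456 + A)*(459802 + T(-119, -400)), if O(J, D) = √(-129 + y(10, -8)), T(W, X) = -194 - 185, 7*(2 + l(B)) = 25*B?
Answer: 72798330888 - 153141*I*√137 ≈ 7.2798e+10 - 1.7925e+6*I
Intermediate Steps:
l(B) = -2 + 25*B/7 (l(B) = -2 + (25*B)/7 = -2 + 25*B/7)
T(W, X) = -379
O(J, D) = I*√137 (O(J, D) = √(-129 - 8) = √(-137) = I*√137)
A = -I*√137/3 ≈ -3.9016*I
(158456 + A)*(459802 + T(-119, -400)) = (158456 - I*√137/3)*(459802 - 379) = (158456 - I*√137/3)*459423 = 72798330888 - 153141*I*√137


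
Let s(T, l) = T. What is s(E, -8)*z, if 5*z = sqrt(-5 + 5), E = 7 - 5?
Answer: 0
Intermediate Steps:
E = 2
z = 0 (z = sqrt(-5 + 5)/5 = sqrt(0)/5 = (1/5)*0 = 0)
s(E, -8)*z = 2*0 = 0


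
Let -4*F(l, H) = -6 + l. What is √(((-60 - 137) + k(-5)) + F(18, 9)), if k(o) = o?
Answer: I*√205 ≈ 14.318*I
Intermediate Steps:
F(l, H) = 3/2 - l/4 (F(l, H) = -(-6 + l)/4 = 3/2 - l/4)
√(((-60 - 137) + k(-5)) + F(18, 9)) = √(((-60 - 137) - 5) + (3/2 - ¼*18)) = √((-197 - 5) + (3/2 - 9/2)) = √(-202 - 3) = √(-205) = I*√205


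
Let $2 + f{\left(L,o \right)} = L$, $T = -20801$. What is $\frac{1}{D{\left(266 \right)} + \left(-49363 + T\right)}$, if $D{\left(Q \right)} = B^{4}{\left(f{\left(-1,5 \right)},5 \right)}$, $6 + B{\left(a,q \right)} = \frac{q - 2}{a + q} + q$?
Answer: $- \frac{16}{1122623} \approx -1.4252 \cdot 10^{-5}$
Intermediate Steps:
$f{\left(L,o \right)} = -2 + L$
$B{\left(a,q \right)} = -6 + q + \frac{-2 + q}{a + q}$ ($B{\left(a,q \right)} = -6 + \left(\frac{q - 2}{a + q} + q\right) = -6 + \left(\frac{-2 + q}{a + q} + q\right) = -6 + \left(q + \frac{-2 + q}{a + q}\right) = -6 + q + \frac{-2 + q}{a + q}$)
$D{\left(Q \right)} = \frac{1}{16}$ ($D{\left(Q \right)} = \left(\frac{-2 + 5^{2} - 6 \left(-2 - 1\right) - 25 + \left(-2 - 1\right) 5}{\left(-2 - 1\right) + 5}\right)^{4} = \left(\frac{-2 + 25 - -18 - 25 - 15}{-3 + 5}\right)^{4} = \left(\frac{-2 + 25 + 18 - 25 - 15}{2}\right)^{4} = \left(\frac{1}{2} \cdot 1\right)^{4} = \left(\frac{1}{2}\right)^{4} = \frac{1}{16}$)
$\frac{1}{D{\left(266 \right)} + \left(-49363 + T\right)} = \frac{1}{\frac{1}{16} - 70164} = \frac{1}{- \frac{1122623}{16}} = - \frac{16}{1122623}$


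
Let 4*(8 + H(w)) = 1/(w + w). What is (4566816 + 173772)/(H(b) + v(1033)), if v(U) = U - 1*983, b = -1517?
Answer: 57531775968/509711 ≈ 1.1287e+5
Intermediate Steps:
v(U) = -983 + U (v(U) = U - 983 = -983 + U)
H(w) = -8 + 1/(8*w) (H(w) = -8 + 1/(4*(w + w)) = -8 + 1/(4*((2*w))) = -8 + (1/(2*w))/4 = -8 + 1/(8*w))
(4566816 + 173772)/(H(b) + v(1033)) = (4566816 + 173772)/((-8 + (⅛)/(-1517)) + (-983 + 1033)) = 4740588/((-8 + (⅛)*(-1/1517)) + 50) = 4740588/((-8 - 1/12136) + 50) = 4740588/(-97089/12136 + 50) = 4740588/(509711/12136) = 4740588*(12136/509711) = 57531775968/509711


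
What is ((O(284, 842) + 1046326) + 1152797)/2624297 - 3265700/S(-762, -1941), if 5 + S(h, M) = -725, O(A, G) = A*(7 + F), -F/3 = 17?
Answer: 857176295061/191573681 ≈ 4474.4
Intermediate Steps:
F = -51 (F = -3*17 = -51)
O(A, G) = -44*A (O(A, G) = A*(7 - 51) = A*(-44) = -44*A)
S(h, M) = -730 (S(h, M) = -5 - 725 = -730)
((O(284, 842) + 1046326) + 1152797)/2624297 - 3265700/S(-762, -1941) = ((-44*284 + 1046326) + 1152797)/2624297 - 3265700/(-730) = ((-12496 + 1046326) + 1152797)*(1/2624297) - 3265700*(-1/730) = (1033830 + 1152797)*(1/2624297) + 326570/73 = 2186627*(1/2624297) + 326570/73 = 2186627/2624297 + 326570/73 = 857176295061/191573681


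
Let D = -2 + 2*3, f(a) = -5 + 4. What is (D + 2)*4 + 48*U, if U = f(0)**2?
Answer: 72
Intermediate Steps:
f(a) = -1
D = 4 (D = -2 + 6 = 4)
U = 1 (U = (-1)**2 = 1)
(D + 2)*4 + 48*U = (4 + 2)*4 + 48*1 = 6*4 + 48 = 24 + 48 = 72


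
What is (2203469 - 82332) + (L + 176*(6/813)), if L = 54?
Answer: 574843113/271 ≈ 2.1212e+6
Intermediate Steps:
(2203469 - 82332) + (L + 176*(6/813)) = (2203469 - 82332) + (54 + 176*(6/813)) = 2121137 + (54 + 176*(6*(1/813))) = 2121137 + (54 + 176*(2/271)) = 2121137 + (54 + 352/271) = 2121137 + 14986/271 = 574843113/271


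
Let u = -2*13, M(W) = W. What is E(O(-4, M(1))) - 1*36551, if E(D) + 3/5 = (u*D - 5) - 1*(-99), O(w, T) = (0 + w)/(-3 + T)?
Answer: -182548/5 ≈ -36510.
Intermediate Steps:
u = -26
O(w, T) = w/(-3 + T)
E(D) = 467/5 - 26*D (E(D) = -⅗ + ((-26*D - 5) - 1*(-99)) = -⅗ + ((-5 - 26*D) + 99) = -⅗ + (94 - 26*D) = 467/5 - 26*D)
E(O(-4, M(1))) - 1*36551 = (467/5 - (-104)/(-3 + 1)) - 1*36551 = (467/5 - (-104)/(-2)) - 36551 = (467/5 - (-104)*(-1)/2) - 36551 = (467/5 - 26*2) - 36551 = (467/5 - 52) - 36551 = 207/5 - 36551 = -182548/5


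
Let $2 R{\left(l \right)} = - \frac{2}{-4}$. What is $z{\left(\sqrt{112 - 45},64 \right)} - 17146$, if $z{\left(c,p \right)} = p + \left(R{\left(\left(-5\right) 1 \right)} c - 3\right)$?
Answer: $-17085 + \frac{\sqrt{67}}{4} \approx -17083.0$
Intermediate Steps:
$R{\left(l \right)} = \frac{1}{4}$ ($R{\left(l \right)} = \frac{\left(-2\right) \frac{1}{-4}}{2} = \frac{\left(-2\right) \left(- \frac{1}{4}\right)}{2} = \frac{1}{2} \cdot \frac{1}{2} = \frac{1}{4}$)
$z{\left(c,p \right)} = -3 + p + \frac{c}{4}$ ($z{\left(c,p \right)} = p + \left(\frac{c}{4} - 3\right) = p + \left(-3 + \frac{c}{4}\right) = -3 + p + \frac{c}{4}$)
$z{\left(\sqrt{112 - 45},64 \right)} - 17146 = \left(-3 + 64 + \frac{\sqrt{112 - 45}}{4}\right) - 17146 = \left(-3 + 64 + \frac{\sqrt{67}}{4}\right) - 17146 = \left(61 + \frac{\sqrt{67}}{4}\right) - 17146 = -17085 + \frac{\sqrt{67}}{4}$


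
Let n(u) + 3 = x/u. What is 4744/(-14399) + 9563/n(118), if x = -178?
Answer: -1160774641/547162 ≈ -2121.4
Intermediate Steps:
n(u) = -3 - 178/u
4744/(-14399) + 9563/n(118) = 4744/(-14399) + 9563/(-3 - 178/118) = 4744*(-1/14399) + 9563/(-3 - 178*1/118) = -4744/14399 + 9563/(-3 - 89/59) = -4744/14399 + 9563/(-266/59) = -4744/14399 + 9563*(-59/266) = -4744/14399 - 564217/266 = -1160774641/547162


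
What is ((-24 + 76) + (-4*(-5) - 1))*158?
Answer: 11218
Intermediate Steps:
((-24 + 76) + (-4*(-5) - 1))*158 = (52 + (20 - 1))*158 = (52 + 19)*158 = 71*158 = 11218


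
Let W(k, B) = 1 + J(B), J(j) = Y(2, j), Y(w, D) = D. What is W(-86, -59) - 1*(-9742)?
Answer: 9684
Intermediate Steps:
J(j) = j
W(k, B) = 1 + B
W(-86, -59) - 1*(-9742) = (1 - 59) - 1*(-9742) = -58 + 9742 = 9684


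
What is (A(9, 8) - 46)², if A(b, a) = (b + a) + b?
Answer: 400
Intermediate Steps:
A(b, a) = a + 2*b (A(b, a) = (a + b) + b = a + 2*b)
(A(9, 8) - 46)² = ((8 + 2*9) - 46)² = ((8 + 18) - 46)² = (26 - 46)² = (-20)² = 400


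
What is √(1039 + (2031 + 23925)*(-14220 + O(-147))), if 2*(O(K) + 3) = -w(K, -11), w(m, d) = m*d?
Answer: 5*I*√15606263 ≈ 19752.0*I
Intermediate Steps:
w(m, d) = d*m
O(K) = -3 + 11*K/2 (O(K) = -3 + (-(-11)*K)/2 = -3 + (11*K)/2 = -3 + 11*K/2)
√(1039 + (2031 + 23925)*(-14220 + O(-147))) = √(1039 + (2031 + 23925)*(-14220 + (-3 + (11/2)*(-147)))) = √(1039 + 25956*(-14220 + (-3 - 1617/2))) = √(1039 + 25956*(-14220 - 1623/2)) = √(1039 + 25956*(-30063/2)) = √(1039 - 390157614) = √(-390156575) = 5*I*√15606263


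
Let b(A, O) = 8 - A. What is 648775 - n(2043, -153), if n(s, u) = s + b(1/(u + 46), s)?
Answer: 69199467/107 ≈ 6.4672e+5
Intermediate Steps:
n(s, u) = 8 + s - 1/(46 + u) (n(s, u) = s + (8 - 1/(u + 46)) = s + (8 - 1/(46 + u)) = 8 + s - 1/(46 + u))
648775 - n(2043, -153) = 648775 - (-1 + (8 + 2043)*(46 - 153))/(46 - 153) = 648775 - (-1 + 2051*(-107))/(-107) = 648775 - (-1)*(-1 - 219457)/107 = 648775 - (-1)*(-219458)/107 = 648775 - 1*219458/107 = 648775 - 219458/107 = 69199467/107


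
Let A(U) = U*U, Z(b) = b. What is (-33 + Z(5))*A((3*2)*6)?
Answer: -36288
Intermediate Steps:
A(U) = U²
(-33 + Z(5))*A((3*2)*6) = (-33 + 5)*((3*2)*6)² = -28*(6*6)² = -28*36² = -28*1296 = -36288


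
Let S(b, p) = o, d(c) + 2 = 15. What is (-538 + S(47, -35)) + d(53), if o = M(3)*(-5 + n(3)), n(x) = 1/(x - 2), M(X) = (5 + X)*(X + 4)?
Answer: -749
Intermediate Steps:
M(X) = (4 + X)*(5 + X) (M(X) = (5 + X)*(4 + X) = (4 + X)*(5 + X))
d(c) = 13 (d(c) = -2 + 15 = 13)
n(x) = 1/(-2 + x)
o = -224 (o = (20 + 3² + 9*3)*(-5 + 1/(-2 + 3)) = (20 + 9 + 27)*(-5 + 1/1) = 56*(-5 + 1) = 56*(-4) = -224)
S(b, p) = -224
(-538 + S(47, -35)) + d(53) = (-538 - 224) + 13 = -762 + 13 = -749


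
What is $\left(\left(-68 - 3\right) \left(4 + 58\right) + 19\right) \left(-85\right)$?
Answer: $372555$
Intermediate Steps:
$\left(\left(-68 - 3\right) \left(4 + 58\right) + 19\right) \left(-85\right) = \left(\left(-71\right) 62 + 19\right) \left(-85\right) = \left(-4402 + 19\right) \left(-85\right) = \left(-4383\right) \left(-85\right) = 372555$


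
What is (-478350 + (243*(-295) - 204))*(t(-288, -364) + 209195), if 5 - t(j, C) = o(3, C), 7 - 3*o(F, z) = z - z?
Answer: -115108714909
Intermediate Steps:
o(F, z) = 7/3 (o(F, z) = 7/3 - (z - z)/3 = 7/3 - 1/3*0 = 7/3 + 0 = 7/3)
t(j, C) = 8/3 (t(j, C) = 5 - 1*7/3 = 5 - 7/3 = 8/3)
(-478350 + (243*(-295) - 204))*(t(-288, -364) + 209195) = (-478350 + (243*(-295) - 204))*(8/3 + 209195) = (-478350 + (-71685 - 204))*(627593/3) = (-478350 - 71889)*(627593/3) = -550239*627593/3 = -115108714909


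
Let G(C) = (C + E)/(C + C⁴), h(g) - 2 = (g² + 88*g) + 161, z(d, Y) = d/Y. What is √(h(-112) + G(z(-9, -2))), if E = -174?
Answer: √13935174627/2211 ≈ 53.391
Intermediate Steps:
h(g) = 163 + g² + 88*g (h(g) = 2 + ((g² + 88*g) + 161) = 2 + (161 + g² + 88*g) = 163 + g² + 88*g)
G(C) = (-174 + C)/(C + C⁴) (G(C) = (C - 174)/(C + C⁴) = (-174 + C)/(C + C⁴))
√(h(-112) + G(z(-9, -2))) = √((163 + (-112)² + 88*(-112)) + (-174 - 9/(-2))/(-9/(-2) + (-9/(-2))⁴)) = √((163 + 12544 - 9856) + (-174 - 9*(-½))/(-9*(-½) + (-9*(-½))⁴)) = √(2851 + (-174 + 9/2)/(9/2 + (9/2)⁴)) = √(2851 - 339/2/(9/2 + 6561/16)) = √(2851 - 339/2/(6633/16)) = √(2851 + (16/6633)*(-339/2)) = √(2851 - 904/2211) = √(6302657/2211) = √13935174627/2211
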